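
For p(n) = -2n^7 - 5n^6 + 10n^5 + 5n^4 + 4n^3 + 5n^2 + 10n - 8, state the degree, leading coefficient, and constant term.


Highest power of n is 7, with coefficient -2. Constant term is -8.
Degree = 7, leading coefficient = -2, constant term = -8


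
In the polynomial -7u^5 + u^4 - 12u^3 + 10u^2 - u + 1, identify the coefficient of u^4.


Read off the coefficient of u^4: 1


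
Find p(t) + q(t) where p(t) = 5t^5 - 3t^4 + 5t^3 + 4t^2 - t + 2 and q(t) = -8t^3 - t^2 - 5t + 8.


Align terms by degree and add:
  5t^5 - 3t^4 + 5t^3 + 4t^2 - t + 2
  -8t^3 - t^2 - 5t + 8
= 5t^5 - 3t^4 - 3t^3 + 3t^2 - 6t + 10


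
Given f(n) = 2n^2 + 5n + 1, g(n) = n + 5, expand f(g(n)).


Substitute g(n) into f:
f(g(n)) = 2*(n + 5)^2 + 5*(n + 5) + 1
(n + 5)^2 = n^2 + 10n + 25
Expand and combine: 2n^2 + 25n + 76


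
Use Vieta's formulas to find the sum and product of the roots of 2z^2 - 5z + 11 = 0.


For az^2+bz+c=0: sum = -b/a, product = c/a.
a=2, b=-5, c=11
Sum = -(-5)/2 = 5/2
Product = (11)/2 = 11/2


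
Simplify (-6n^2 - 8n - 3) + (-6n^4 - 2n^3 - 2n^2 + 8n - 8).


Align terms by degree and add:
  -6n^2 - 8n - 3
  -6n^4 - 2n^3 - 2n^2 + 8n - 8
= -6n^4 - 2n^3 - 8n^2 - 11


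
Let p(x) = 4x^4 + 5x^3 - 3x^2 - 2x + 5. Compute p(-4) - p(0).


p(-4) = 669
p(0) = 5
p(-4) - p(0) = 669 - 5 = 664


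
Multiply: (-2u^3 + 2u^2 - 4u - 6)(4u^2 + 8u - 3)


Distribute each term of the first polynomial:
  (-2u^3)(4u^2 + 8u - 3) = -8u^5 - 16u^4 + 6u^3
  (2u^2)(4u^2 + 8u - 3) = 8u^4 + 16u^3 - 6u^2
  (-4u)(4u^2 + 8u - 3) = -16u^3 - 32u^2 + 12u
  (-6)(4u^2 + 8u - 3) = -24u^2 - 48u + 18
Sum: -8u^5 - 8u^4 + 6u^3 - 62u^2 - 36u + 18


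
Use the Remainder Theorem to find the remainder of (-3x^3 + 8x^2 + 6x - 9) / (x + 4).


By the Remainder Theorem, the remainder equals p(-4):
  -3*(-4)^3 = 192
  8*(-4)^2 = 128
  6*(-4)^1 = -24
  constant: -9
Sum: 192 + 128 - 24 - 9 = 287


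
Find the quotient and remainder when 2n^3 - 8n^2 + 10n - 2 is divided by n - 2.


(2n^3 - 8n^2 + 10n - 2) / (n - 2)
Step 1: 2n^2 * (n - 2) = 2n^3 - 4n^2; subtract.
Step 2: -4n * (n - 2) = -4n^2 + 8n; subtract.
Step 3: 2 * (n - 2) = 2n - 4; subtract.
Quotient: 2n^2 - 4n + 2, Remainder: 2


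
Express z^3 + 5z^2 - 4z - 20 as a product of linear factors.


Try integer roots (divisors of -20). z=-2: p(-2)=0.
Divide out (z + 2): quotient is z^2 + 3z - 10.
Factor the quadratic: (z - 2)(z + 5)
Result: (z + 2)(z - 2)(z + 5)


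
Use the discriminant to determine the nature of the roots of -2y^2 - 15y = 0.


D = b^2 - 4ac = (-15)^2 - 4(-2)(0) = 225 = 225
Since D > 0: two distinct rational roots


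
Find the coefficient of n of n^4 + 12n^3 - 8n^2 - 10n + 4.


Read off the coefficient of n: -10


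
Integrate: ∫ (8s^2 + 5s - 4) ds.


Reverse power rule on each term:
  ∫ 8s^2 ds = (8/3)s^3
  ∫ 5s ds = (5/2)s^2
  ∫ -4 ds = -4s
F(s) = (8/3)s^3 + (5/2)s^2 - 4s + C


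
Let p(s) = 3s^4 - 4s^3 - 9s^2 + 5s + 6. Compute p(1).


Using direct substitution:
  3 * (1)^4 = 3
  -4 * (1)^3 = -4
  -9 * (1)^2 = -9
  5 * (1)^1 = 5
  constant: 6
Sum = 3 - 4 - 9 + 5 + 6 = 1


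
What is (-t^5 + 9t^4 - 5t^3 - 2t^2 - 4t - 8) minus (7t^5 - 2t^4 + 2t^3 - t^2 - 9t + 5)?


Distribute the minus sign:
  (-t^5 + 9t^4 - 5t^3 - 2t^2 - 4t - 8)
- (7t^5 - 2t^4 + 2t^3 - t^2 - 9t + 5)
Negate second polynomial: -7t^5 + 2t^4 - 2t^3 + t^2 + 9t - 5
Add: -8t^5 + 11t^4 - 7t^3 - t^2 + 5t - 13


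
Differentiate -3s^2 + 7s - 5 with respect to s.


Apply the power rule term by term:
  d/ds(-3s^2) = -6s
  d/ds(7s) = 7
  d/ds(-5) = 0
p'(s) = -6s + 7


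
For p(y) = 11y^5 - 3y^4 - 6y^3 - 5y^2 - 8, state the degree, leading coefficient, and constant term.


Highest power of y is 5, with coefficient 11. Constant term is -8.
Degree = 5, leading coefficient = 11, constant term = -8


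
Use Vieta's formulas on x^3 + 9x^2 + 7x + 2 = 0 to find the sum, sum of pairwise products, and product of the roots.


Monic cubic x^3+bx^2+cx+d=0: sum=-b, pairwise sum=c, product=-d.
b=9, c=7, d=2
r1+r2+r3 = -9
r1r2+r1r3+r2r3 = 7
r1r2r3 = -2


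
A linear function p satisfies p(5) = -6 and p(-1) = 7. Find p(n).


p(n) = mn + b. Using p(5)=-6, p(-1)=7:
m = (-6 - 7)/(5 + 1) = -13/6 = -13/6
b = -6 - m*(5) = -6 + 65/6 = 29/6
p(n) = -(13/6)n + (29/6)


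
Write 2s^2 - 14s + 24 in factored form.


Roots satisfy r1 + r2 = -b/a = 7 and r1*r2 = c/a = 12.
So r1 = 3, r2 = 4.
2s^2 - 14s + 24 = 2(s - r1)(s - r2) = 2(s - 3)(s - 4)


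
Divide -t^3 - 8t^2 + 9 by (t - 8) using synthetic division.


Synthetic division with c = 8. Coefficients: -1, -8, 0, 9
Bring down -1.
  -1 * 8 = -8; -8 - 8 = -16
  -16 * 8 = -128; -128 + 0 = -128
  -128 * 8 = -1024; -1024 + 9 = -1015
Quotient: -t^2 - 16t - 128, Remainder: -1015


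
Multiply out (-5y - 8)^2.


Expand (-5y - 8)^2 by repeated multiplication:
= 25y^2 + 80y + 64


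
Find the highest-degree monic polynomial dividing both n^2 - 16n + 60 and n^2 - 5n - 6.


Factor each:
  n^2 - 16n + 60 = (n - 6)(n - 10)
  n^2 - 5n - 6 = (n - 6)(n + 1)
Common monic factor: n - 6


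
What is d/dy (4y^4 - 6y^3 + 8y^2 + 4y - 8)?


Apply the power rule term by term:
  d/dy(4y^4) = 16y^3
  d/dy(-6y^3) = -18y^2
  d/dy(8y^2) = 16y
  d/dy(4y) = 4
  d/dy(-8) = 0
p'(y) = 16y^3 - 18y^2 + 16y + 4


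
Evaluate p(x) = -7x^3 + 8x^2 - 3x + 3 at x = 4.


Using direct substitution:
  -7 * (4)^3 = -448
  8 * (4)^2 = 128
  -3 * (4)^1 = -12
  constant: 3
Sum = -448 + 128 - 12 + 3 = -329


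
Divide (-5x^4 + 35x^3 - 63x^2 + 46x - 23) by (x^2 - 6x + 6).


(-5x^4 + 35x^3 - 63x^2 + 46x - 23) / (x^2 - 6x + 6)
Step 1: -5x^2 * (x^2 - 6x + 6) = -5x^4 + 30x^3 - 30x^2; subtract.
Step 2: 5x * (x^2 - 6x + 6) = 5x^3 - 30x^2 + 30x; subtract.
Step 3: -3 * (x^2 - 6x + 6) = -3x^2 + 18x - 18; subtract.
Quotient: -5x^2 + 5x - 3, Remainder: -2x - 5


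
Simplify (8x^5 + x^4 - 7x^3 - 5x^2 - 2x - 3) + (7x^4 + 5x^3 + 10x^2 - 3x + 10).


Align terms by degree and add:
  8x^5 + x^4 - 7x^3 - 5x^2 - 2x - 3
+ 7x^4 + 5x^3 + 10x^2 - 3x + 10
= 8x^5 + 8x^4 - 2x^3 + 5x^2 - 5x + 7


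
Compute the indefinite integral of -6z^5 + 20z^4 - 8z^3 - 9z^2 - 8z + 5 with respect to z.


Reverse power rule on each term:
  ∫ -6z^5 dz = -z^6
  ∫ 20z^4 dz = 4z^5
  ∫ -8z^3 dz = -2z^4
  ∫ -9z^2 dz = -3z^3
  ∫ -8z dz = -4z^2
  ∫ 5 dz = 5z
F(z) = -z^6 + 4z^5 - 2z^4 - 3z^3 - 4z^2 + 5z + C


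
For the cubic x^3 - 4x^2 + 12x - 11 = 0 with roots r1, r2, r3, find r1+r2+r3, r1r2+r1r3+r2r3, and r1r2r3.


Monic cubic x^3+bx^2+cx+d=0: sum=-b, pairwise sum=c, product=-d.
b=-4, c=12, d=-11
r1+r2+r3 = 4
r1r2+r1r3+r2r3 = 12
r1r2r3 = 11


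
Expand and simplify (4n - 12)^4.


Expand (4n - 12)^4 by repeated multiplication:
  (4n - 12)^2 = 16n^2 - 96n + 144
  (4n - 12)^3 = 64n^3 - 576n^2 + 1728n - 1728
= 256n^4 - 3072n^3 + 13824n^2 - 27648n + 20736


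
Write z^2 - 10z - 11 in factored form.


Roots satisfy r1 + r2 = -b/a = 10 and r1*r2 = c/a = -11.
So r1 = 11, r2 = -1.
z^2 - 10z - 11 = (z - r1)(z - r2) = (z - 11)(z + 1)


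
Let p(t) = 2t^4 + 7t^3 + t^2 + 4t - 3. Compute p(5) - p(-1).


p(5) = 2167
p(-1) = -11
p(5) - p(-1) = 2167 + 11 = 2178


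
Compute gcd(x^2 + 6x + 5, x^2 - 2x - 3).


Factor each:
  x^2 + 6x + 5 = (x + 1)(x + 5)
  x^2 - 2x - 3 = (x + 1)(x - 3)
Common monic factor: x + 1


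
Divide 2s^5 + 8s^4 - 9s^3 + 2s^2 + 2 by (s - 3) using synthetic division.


Synthetic division with c = 3. Coefficients: 2, 8, -9, 2, 0, 2
Bring down 2.
  2 * 3 = 6; 6 + 8 = 14
  14 * 3 = 42; 42 - 9 = 33
  33 * 3 = 99; 99 + 2 = 101
  101 * 3 = 303; 303 + 0 = 303
  303 * 3 = 909; 909 + 2 = 911
Quotient: 2s^4 + 14s^3 + 33s^2 + 101s + 303, Remainder: 911


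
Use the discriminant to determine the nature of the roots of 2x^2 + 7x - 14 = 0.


D = b^2 - 4ac = (7)^2 - 4(2)(-14) = 49 + 112 = 161
Since D > 0: two distinct irrational roots


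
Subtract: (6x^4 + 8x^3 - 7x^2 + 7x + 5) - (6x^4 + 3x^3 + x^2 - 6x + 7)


Distribute the minus sign:
  (6x^4 + 8x^3 - 7x^2 + 7x + 5)
- (6x^4 + 3x^3 + x^2 - 6x + 7)
Negate second polynomial: -6x^4 - 3x^3 - x^2 + 6x - 7
Add: 5x^3 - 8x^2 + 13x - 2


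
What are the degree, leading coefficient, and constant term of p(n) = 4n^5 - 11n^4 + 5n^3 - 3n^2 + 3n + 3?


Highest power of n is 5, with coefficient 4. Constant term is 3.
Degree = 5, leading coefficient = 4, constant term = 3


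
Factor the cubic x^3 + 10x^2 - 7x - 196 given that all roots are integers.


Try integer roots (divisors of -196). x=-7: p(-7)=0.
Divide out (x + 7): quotient is x^2 + 3x - 28.
Factor the quadratic: (x + 7)(x - 4)
Result: (x + 7)(x + 7)(x - 4)


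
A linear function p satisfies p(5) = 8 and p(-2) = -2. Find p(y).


p(y) = my + b. Using p(5)=8, p(-2)=-2:
m = (8 + 2)/(5 + 2) = 10/7 = 10/7
b = 8 - m*(5) = 8 - 50/7 = 6/7
p(y) = (10/7)y + (6/7)


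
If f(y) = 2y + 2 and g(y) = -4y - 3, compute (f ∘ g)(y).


Substitute g(y) into f:
f(g(y)) = 2*(-4y - 3) + 2
Expand and combine: -8y - 4


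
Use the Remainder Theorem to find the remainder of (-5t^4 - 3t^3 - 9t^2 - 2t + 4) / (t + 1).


By the Remainder Theorem, the remainder equals p(-1):
  -5*(-1)^4 = -5
  -3*(-1)^3 = 3
  -9*(-1)^2 = -9
  -2*(-1)^1 = 2
  constant: 4
Sum: -5 + 3 - 9 + 2 + 4 = -5


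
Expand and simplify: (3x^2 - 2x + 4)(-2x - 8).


Distribute each term of the first polynomial:
  (3x^2)(-2x - 8) = -6x^3 - 24x^2
  (-2x)(-2x - 8) = 4x^2 + 16x
  (4)(-2x - 8) = -8x - 32
Sum: -6x^3 - 20x^2 + 8x - 32


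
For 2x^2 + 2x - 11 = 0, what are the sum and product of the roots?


For ax^2+bx+c=0: sum = -b/a, product = c/a.
a=2, b=2, c=-11
Sum = -(2)/2 = -1
Product = (-11)/2 = -11/2


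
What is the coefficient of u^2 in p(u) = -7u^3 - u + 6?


Read off the coefficient of u^2: 0


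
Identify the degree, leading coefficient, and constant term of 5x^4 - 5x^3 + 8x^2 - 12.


Highest power of x is 4, with coefficient 5. Constant term is -12.
Degree = 4, leading coefficient = 5, constant term = -12


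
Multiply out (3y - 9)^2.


Expand (3y - 9)^2 by repeated multiplication:
= 9y^2 - 54y + 81


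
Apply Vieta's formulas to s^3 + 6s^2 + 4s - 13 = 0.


Monic cubic s^3+bs^2+cs+d=0: sum=-b, pairwise sum=c, product=-d.
b=6, c=4, d=-13
r1+r2+r3 = -6
r1r2+r1r3+r2r3 = 4
r1r2r3 = 13


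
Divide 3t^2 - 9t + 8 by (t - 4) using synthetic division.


Synthetic division with c = 4. Coefficients: 3, -9, 8
Bring down 3.
  3 * 4 = 12; 12 - 9 = 3
  3 * 4 = 12; 12 + 8 = 20
Quotient: 3t + 3, Remainder: 20


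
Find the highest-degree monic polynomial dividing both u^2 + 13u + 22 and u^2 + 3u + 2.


Factor each:
  u^2 + 13u + 22 = (u + 2)(u + 11)
  u^2 + 3u + 2 = (u + 2)(u + 1)
Common monic factor: u + 2


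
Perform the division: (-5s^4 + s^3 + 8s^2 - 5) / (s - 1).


(-5s^4 + s^3 + 8s^2 - 5) / (s - 1)
Step 1: -5s^3 * (s - 1) = -5s^4 + 5s^3; subtract.
Step 2: -4s^2 * (s - 1) = -4s^3 + 4s^2; subtract.
Step 3: 4s * (s - 1) = 4s^2 - 4s; subtract.
Step 4: 4 * (s - 1) = 4s - 4; subtract.
Quotient: -5s^3 - 4s^2 + 4s + 4, Remainder: -1


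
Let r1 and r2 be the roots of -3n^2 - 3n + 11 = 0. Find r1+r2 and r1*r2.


For an^2+bn+c=0: sum = -b/a, product = c/a.
a=-3, b=-3, c=11
Sum = -(-3)/-3 = -1
Product = (11)/-3 = -11/3


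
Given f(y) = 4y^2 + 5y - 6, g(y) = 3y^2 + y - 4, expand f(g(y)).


Substitute g(y) into f:
f(g(y)) = 4*(3y^2 + y - 4)^2 + 5*(3y^2 + y - 4) + (-6)
(3y^2 + y - 4)^2 = 9y^4 + 6y^3 - 23y^2 - 8y + 16
Expand and combine: 36y^4 + 24y^3 - 77y^2 - 27y + 38


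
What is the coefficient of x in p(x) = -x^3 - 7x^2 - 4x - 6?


Read off the coefficient of x: -4


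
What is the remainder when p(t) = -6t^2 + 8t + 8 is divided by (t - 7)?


By the Remainder Theorem, the remainder equals p(7):
  -6*(7)^2 = -294
  8*(7)^1 = 56
  constant: 8
Sum: -294 + 56 + 8 = -230


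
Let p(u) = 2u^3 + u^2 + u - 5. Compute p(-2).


Using direct substitution:
  2 * (-2)^3 = -16
  1 * (-2)^2 = 4
  1 * (-2)^1 = -2
  constant: -5
Sum = -16 + 4 - 2 - 5 = -19


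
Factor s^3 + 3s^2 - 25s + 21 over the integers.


Try integer roots (divisors of 21). s=1: p(1)=0.
Divide out (s - 1): quotient is s^2 + 4s - 21.
Factor the quadratic: (s + 7)(s - 3)
Result: (s - 1)(s + 7)(s - 3)


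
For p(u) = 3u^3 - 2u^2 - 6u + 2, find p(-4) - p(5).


p(-4) = -198
p(5) = 297
p(-4) - p(5) = -198 - 297 = -495


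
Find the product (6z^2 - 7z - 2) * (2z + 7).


Distribute each term of the first polynomial:
  (6z^2)(2z + 7) = 12z^3 + 42z^2
  (-7z)(2z + 7) = -14z^2 - 49z
  (-2)(2z + 7) = -4z - 14
Sum: 12z^3 + 28z^2 - 53z - 14


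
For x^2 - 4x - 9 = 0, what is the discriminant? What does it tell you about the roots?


D = b^2 - 4ac = (-4)^2 - 4(1)(-9) = 16 + 36 = 52
Since D > 0: two distinct irrational roots


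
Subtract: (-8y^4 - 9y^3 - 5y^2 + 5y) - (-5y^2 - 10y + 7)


Distribute the minus sign:
  (-8y^4 - 9y^3 - 5y^2 + 5y)
- (-5y^2 - 10y + 7)
Negate second polynomial: 5y^2 + 10y - 7
Add: -8y^4 - 9y^3 + 15y - 7


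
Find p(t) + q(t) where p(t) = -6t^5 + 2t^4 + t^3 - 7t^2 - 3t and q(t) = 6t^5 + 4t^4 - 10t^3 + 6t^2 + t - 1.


Align terms by degree and add:
  -6t^5 + 2t^4 + t^3 - 7t^2 - 3t
+ 6t^5 + 4t^4 - 10t^3 + 6t^2 + t - 1
= 6t^4 - 9t^3 - t^2 - 2t - 1


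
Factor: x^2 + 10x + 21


Roots satisfy r1 + r2 = -b/a = -10 and r1*r2 = c/a = 21.
So r1 = -7, r2 = -3.
x^2 + 10x + 21 = (x - r1)(x - r2) = (x + 7)(x + 3)


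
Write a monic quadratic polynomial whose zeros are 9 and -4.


p(x) = (x - 9)(x + 4)
Expand: x^2 - 5x - 36


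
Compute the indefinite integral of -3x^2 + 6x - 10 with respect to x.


Reverse power rule on each term:
  ∫ -3x^2 dx = -x^3
  ∫ 6x dx = 3x^2
  ∫ -10 dx = -10x
F(x) = -x^3 + 3x^2 - 10x + C


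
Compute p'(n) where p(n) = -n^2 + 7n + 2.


Apply the power rule term by term:
  d/dn(-n^2) = -2n
  d/dn(7n) = 7
  d/dn(2) = 0
p'(n) = -2n + 7


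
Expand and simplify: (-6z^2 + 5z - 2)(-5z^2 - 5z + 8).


Distribute each term of the first polynomial:
  (-6z^2)(-5z^2 - 5z + 8) = 30z^4 + 30z^3 - 48z^2
  (5z)(-5z^2 - 5z + 8) = -25z^3 - 25z^2 + 40z
  (-2)(-5z^2 - 5z + 8) = 10z^2 + 10z - 16
Sum: 30z^4 + 5z^3 - 63z^2 + 50z - 16


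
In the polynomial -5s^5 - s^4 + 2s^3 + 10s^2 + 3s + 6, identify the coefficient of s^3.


Read off the coefficient of s^3: 2


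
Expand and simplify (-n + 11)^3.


Expand (-n + 11)^3 by repeated multiplication:
  (-n + 11)^2 = n^2 - 22n + 121
= -n^3 + 33n^2 - 363n + 1331


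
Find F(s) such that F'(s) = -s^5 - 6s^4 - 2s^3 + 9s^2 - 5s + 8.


Reverse power rule on each term:
  ∫ -s^5 ds = -(1/6)s^6
  ∫ -6s^4 ds = -(6/5)s^5
  ∫ -2s^3 ds = -(1/2)s^4
  ∫ 9s^2 ds = 3s^3
  ∫ -5s ds = -(5/2)s^2
  ∫ 8 ds = 8s
F(s) = -(1/6)s^6 - (6/5)s^5 - (1/2)s^4 + 3s^3 - (5/2)s^2 + 8s + C


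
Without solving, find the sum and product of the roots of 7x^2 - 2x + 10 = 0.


For ax^2+bx+c=0: sum = -b/a, product = c/a.
a=7, b=-2, c=10
Sum = -(-2)/7 = 2/7
Product = (10)/7 = 10/7


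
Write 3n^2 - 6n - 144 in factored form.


Roots satisfy r1 + r2 = -b/a = 2 and r1*r2 = c/a = -48.
So r1 = -6, r2 = 8.
3n^2 - 6n - 144 = 3(n - r1)(n - r2) = 3(n + 6)(n - 8)


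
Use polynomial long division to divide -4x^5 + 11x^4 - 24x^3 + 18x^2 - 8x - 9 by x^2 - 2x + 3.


(-4x^5 + 11x^4 - 24x^3 + 18x^2 - 8x - 9) / (x^2 - 2x + 3)
Step 1: -4x^3 * (x^2 - 2x + 3) = -4x^5 + 8x^4 - 12x^3; subtract.
Step 2: 3x^2 * (x^2 - 2x + 3) = 3x^4 - 6x^3 + 9x^2; subtract.
Step 3: -6x * (x^2 - 2x + 3) = -6x^3 + 12x^2 - 18x; subtract.
Step 4: -3 * (x^2 - 2x + 3) = -3x^2 + 6x - 9; subtract.
Quotient: -4x^3 + 3x^2 - 6x - 3, Remainder: 4x


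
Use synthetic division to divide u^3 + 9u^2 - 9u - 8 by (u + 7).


Synthetic division with c = -7. Coefficients: 1, 9, -9, -8
Bring down 1.
  1 * -7 = -7; -7 + 9 = 2
  2 * -7 = -14; -14 - 9 = -23
  -23 * -7 = 161; 161 - 8 = 153
Quotient: u^2 + 2u - 23, Remainder: 153


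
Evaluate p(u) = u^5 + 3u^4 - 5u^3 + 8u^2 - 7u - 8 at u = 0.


Using direct substitution:
  1 * (0)^5 = 0
  3 * (0)^4 = 0
  -5 * (0)^3 = 0
  8 * (0)^2 = 0
  -7 * (0)^1 = 0
  constant: -8
Sum = 0 + 0 + 0 + 0 + 0 - 8 = -8


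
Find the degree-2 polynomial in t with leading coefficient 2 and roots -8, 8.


p(t) = 2(t + 8)(t - 8)
Expand: 2t^2 - 128


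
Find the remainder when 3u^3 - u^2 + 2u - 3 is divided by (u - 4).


By the Remainder Theorem, the remainder equals p(4):
  3*(4)^3 = 192
  -1*(4)^2 = -16
  2*(4)^1 = 8
  constant: -3
Sum: 192 - 16 + 8 - 3 = 181


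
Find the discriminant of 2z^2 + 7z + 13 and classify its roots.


D = b^2 - 4ac = (7)^2 - 4(2)(13) = 49 - 104 = -55
Since D < 0: two complex conjugate roots (no real roots)


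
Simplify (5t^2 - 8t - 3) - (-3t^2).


Distribute the minus sign:
  (5t^2 - 8t - 3)
- (-3t^2)
Negate second polynomial: 3t^2
Add: 8t^2 - 8t - 3


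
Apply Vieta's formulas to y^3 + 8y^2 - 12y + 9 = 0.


Monic cubic y^3+by^2+cy+d=0: sum=-b, pairwise sum=c, product=-d.
b=8, c=-12, d=9
r1+r2+r3 = -8
r1r2+r1r3+r2r3 = -12
r1r2r3 = -9


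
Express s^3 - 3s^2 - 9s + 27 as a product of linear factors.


Try integer roots (divisors of 27). s=3: p(3)=0.
Divide out (s - 3): quotient is s^2 - 9.
Factor the quadratic: (s - 3)(s + 3)
Result: (s - 3)(s - 3)(s + 3)


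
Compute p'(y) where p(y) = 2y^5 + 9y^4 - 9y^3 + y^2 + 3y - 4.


Apply the power rule term by term:
  d/dy(2y^5) = 10y^4
  d/dy(9y^4) = 36y^3
  d/dy(-9y^3) = -27y^2
  d/dy(y^2) = 2y
  d/dy(3y) = 3
  d/dy(-4) = 0
p'(y) = 10y^4 + 36y^3 - 27y^2 + 2y + 3


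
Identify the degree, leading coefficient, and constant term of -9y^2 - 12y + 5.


Highest power of y is 2, with coefficient -9. Constant term is 5.
Degree = 2, leading coefficient = -9, constant term = 5


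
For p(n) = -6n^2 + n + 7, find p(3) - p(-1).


p(3) = -44
p(-1) = 0
p(3) - p(-1) = -44 = -44


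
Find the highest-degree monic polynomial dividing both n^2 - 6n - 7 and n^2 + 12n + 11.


Factor each:
  n^2 - 6n - 7 = (n + 1)(n - 7)
  n^2 + 12n + 11 = (n + 1)(n + 11)
Common monic factor: n + 1


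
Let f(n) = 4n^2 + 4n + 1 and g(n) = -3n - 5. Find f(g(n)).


Substitute g(n) into f:
f(g(n)) = 4*(-3n - 5)^2 + 4*(-3n - 5) + 1
(-3n - 5)^2 = 9n^2 + 30n + 25
Expand and combine: 36n^2 + 108n + 81


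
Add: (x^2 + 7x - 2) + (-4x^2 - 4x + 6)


Align terms by degree and add:
  x^2 + 7x - 2
  -4x^2 - 4x + 6
= -3x^2 + 3x + 4


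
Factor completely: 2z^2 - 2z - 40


Roots satisfy r1 + r2 = -b/a = 1 and r1*r2 = c/a = -20.
So r1 = 5, r2 = -4.
2z^2 - 2z - 40 = 2(z - r1)(z - r2) = 2(z - 5)(z + 4)


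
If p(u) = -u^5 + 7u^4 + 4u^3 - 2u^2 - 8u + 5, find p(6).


Using direct substitution:
  -1 * (6)^5 = -7776
  7 * (6)^4 = 9072
  4 * (6)^3 = 864
  -2 * (6)^2 = -72
  -8 * (6)^1 = -48
  constant: 5
Sum = -7776 + 9072 + 864 - 72 - 48 + 5 = 2045


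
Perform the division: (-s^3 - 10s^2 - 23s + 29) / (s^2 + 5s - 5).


(-s^3 - 10s^2 - 23s + 29) / (s^2 + 5s - 5)
Step 1: -s * (s^2 + 5s - 5) = -s^3 - 5s^2 + 5s; subtract.
Step 2: -5 * (s^2 + 5s - 5) = -5s^2 - 25s + 25; subtract.
Quotient: -s - 5, Remainder: -3s + 4


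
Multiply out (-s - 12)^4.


Expand (-s - 12)^4 by repeated multiplication:
  (-s - 12)^2 = s^2 + 24s + 144
  (-s - 12)^3 = -s^3 - 36s^2 - 432s - 1728
= s^4 + 48s^3 + 864s^2 + 6912s + 20736


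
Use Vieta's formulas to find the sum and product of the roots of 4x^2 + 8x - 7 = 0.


For ax^2+bx+c=0: sum = -b/a, product = c/a.
a=4, b=8, c=-7
Sum = -(8)/4 = -2
Product = (-7)/4 = -7/4


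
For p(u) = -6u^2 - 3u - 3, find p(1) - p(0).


p(1) = -12
p(0) = -3
p(1) - p(0) = -12 + 3 = -9


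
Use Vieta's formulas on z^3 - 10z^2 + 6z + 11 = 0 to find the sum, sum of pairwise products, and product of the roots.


Monic cubic z^3+bz^2+cz+d=0: sum=-b, pairwise sum=c, product=-d.
b=-10, c=6, d=11
r1+r2+r3 = 10
r1r2+r1r3+r2r3 = 6
r1r2r3 = -11


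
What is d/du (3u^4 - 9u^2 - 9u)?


Apply the power rule term by term:
  d/du(3u^4) = 12u^3
  d/du(-9u^2) = -18u
  d/du(-9u) = -9
p'(u) = 12u^3 - 18u - 9


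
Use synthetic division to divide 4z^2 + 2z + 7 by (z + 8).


Synthetic division with c = -8. Coefficients: 4, 2, 7
Bring down 4.
  4 * -8 = -32; -32 + 2 = -30
  -30 * -8 = 240; 240 + 7 = 247
Quotient: 4z - 30, Remainder: 247


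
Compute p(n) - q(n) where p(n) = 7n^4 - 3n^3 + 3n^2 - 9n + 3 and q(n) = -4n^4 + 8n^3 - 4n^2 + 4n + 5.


Distribute the minus sign:
  (7n^4 - 3n^3 + 3n^2 - 9n + 3)
- (-4n^4 + 8n^3 - 4n^2 + 4n + 5)
Negate second polynomial: 4n^4 - 8n^3 + 4n^2 - 4n - 5
Add: 11n^4 - 11n^3 + 7n^2 - 13n - 2


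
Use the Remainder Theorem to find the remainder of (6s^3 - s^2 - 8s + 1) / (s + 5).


By the Remainder Theorem, the remainder equals p(-5):
  6*(-5)^3 = -750
  -1*(-5)^2 = -25
  -8*(-5)^1 = 40
  constant: 1
Sum: -750 - 25 + 40 + 1 = -734


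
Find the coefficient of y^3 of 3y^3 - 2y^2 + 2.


Read off the coefficient of y^3: 3


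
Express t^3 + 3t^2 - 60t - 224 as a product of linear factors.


Try integer roots (divisors of -224). t=8: p(8)=0.
Divide out (t - 8): quotient is t^2 + 11t + 28.
Factor the quadratic: (t + 4)(t + 7)
Result: (t - 8)(t + 4)(t + 7)


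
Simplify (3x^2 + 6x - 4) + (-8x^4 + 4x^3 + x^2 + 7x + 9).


Align terms by degree and add:
  3x^2 + 6x - 4
  -8x^4 + 4x^3 + x^2 + 7x + 9
= -8x^4 + 4x^3 + 4x^2 + 13x + 5


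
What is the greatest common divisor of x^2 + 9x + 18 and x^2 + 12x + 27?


Factor each:
  x^2 + 9x + 18 = (x + 3)(x + 6)
  x^2 + 12x + 27 = (x + 3)(x + 9)
Common monic factor: x + 3


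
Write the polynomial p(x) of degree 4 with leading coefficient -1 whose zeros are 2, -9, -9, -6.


p(x) = -(x - 2)(x + 9)(x + 9)(x + 6)
Expand: -x^4 - 22x^3 - 141x^2 - 108x + 972


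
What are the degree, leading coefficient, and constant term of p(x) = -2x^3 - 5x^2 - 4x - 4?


Highest power of x is 3, with coefficient -2. Constant term is -4.
Degree = 3, leading coefficient = -2, constant term = -4


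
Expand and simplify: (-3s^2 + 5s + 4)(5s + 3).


Distribute each term of the first polynomial:
  (-3s^2)(5s + 3) = -15s^3 - 9s^2
  (5s)(5s + 3) = 25s^2 + 15s
  (4)(5s + 3) = 20s + 12
Sum: -15s^3 + 16s^2 + 35s + 12


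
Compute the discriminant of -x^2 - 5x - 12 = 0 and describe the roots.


D = b^2 - 4ac = (-5)^2 - 4(-1)(-12) = 25 - 48 = -23
Since D < 0: two complex conjugate roots (no real roots)


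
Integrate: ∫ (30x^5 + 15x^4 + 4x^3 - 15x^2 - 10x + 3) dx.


Reverse power rule on each term:
  ∫ 30x^5 dx = 5x^6
  ∫ 15x^4 dx = 3x^5
  ∫ 4x^3 dx = x^4
  ∫ -15x^2 dx = -5x^3
  ∫ -10x dx = -5x^2
  ∫ 3 dx = 3x
F(x) = 5x^6 + 3x^5 + x^4 - 5x^3 - 5x^2 + 3x + C


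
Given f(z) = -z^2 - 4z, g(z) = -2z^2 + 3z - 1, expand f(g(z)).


Substitute g(z) into f:
f(g(z)) = -1*(-2z^2 + 3z - 1)^2 + (-4)*(-2z^2 + 3z - 1)
(-2z^2 + 3z - 1)^2 = 4z^4 - 12z^3 + 13z^2 - 6z + 1
Expand and combine: -4z^4 + 12z^3 - 5z^2 - 6z + 3


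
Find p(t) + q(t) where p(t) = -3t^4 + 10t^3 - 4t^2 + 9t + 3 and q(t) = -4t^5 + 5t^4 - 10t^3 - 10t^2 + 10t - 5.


Align terms by degree and add:
  -3t^4 + 10t^3 - 4t^2 + 9t + 3
  -4t^5 + 5t^4 - 10t^3 - 10t^2 + 10t - 5
= -4t^5 + 2t^4 - 14t^2 + 19t - 2


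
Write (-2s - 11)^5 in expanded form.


Expand (-2s - 11)^5 by repeated multiplication:
  (-2s - 11)^2 = 4s^2 + 44s + 121
  (-2s - 11)^3 = -8s^3 - 132s^2 - 726s - 1331
  (-2s - 11)^4 = 16s^4 + 352s^3 + 2904s^2 + 10648s + 14641
= -32s^5 - 880s^4 - 9680s^3 - 53240s^2 - 146410s - 161051


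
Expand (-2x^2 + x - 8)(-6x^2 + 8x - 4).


Distribute each term of the first polynomial:
  (-2x^2)(-6x^2 + 8x - 4) = 12x^4 - 16x^3 + 8x^2
  (x)(-6x^2 + 8x - 4) = -6x^3 + 8x^2 - 4x
  (-8)(-6x^2 + 8x - 4) = 48x^2 - 64x + 32
Sum: 12x^4 - 22x^3 + 64x^2 - 68x + 32


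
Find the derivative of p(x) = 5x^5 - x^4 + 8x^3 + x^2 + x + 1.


Apply the power rule term by term:
  d/dx(5x^5) = 25x^4
  d/dx(-x^4) = -4x^3
  d/dx(8x^3) = 24x^2
  d/dx(x^2) = 2x
  d/dx(x) = 1
  d/dx(1) = 0
p'(x) = 25x^4 - 4x^3 + 24x^2 + 2x + 1


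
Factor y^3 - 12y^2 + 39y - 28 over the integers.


Try integer roots (divisors of -28). y=1: p(1)=0.
Divide out (y - 1): quotient is y^2 - 11y + 28.
Factor the quadratic: (y - 4)(y - 7)
Result: (y - 1)(y - 4)(y - 7)


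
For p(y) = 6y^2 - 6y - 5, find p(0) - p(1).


p(0) = -5
p(1) = -5
p(0) - p(1) = -5 + 5 = 0


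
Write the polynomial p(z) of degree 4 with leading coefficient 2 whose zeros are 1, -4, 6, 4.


p(z) = 2(z - 1)(z + 4)(z - 6)(z - 4)
Expand: 2z^4 - 14z^3 - 20z^2 + 224z - 192


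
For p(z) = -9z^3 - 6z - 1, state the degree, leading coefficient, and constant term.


Highest power of z is 3, with coefficient -9. Constant term is -1.
Degree = 3, leading coefficient = -9, constant term = -1


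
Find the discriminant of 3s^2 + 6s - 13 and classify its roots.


D = b^2 - 4ac = (6)^2 - 4(3)(-13) = 36 + 156 = 192
Since D > 0: two distinct irrational roots


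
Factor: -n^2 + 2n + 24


Roots satisfy r1 + r2 = -b/a = 2 and r1*r2 = c/a = -24.
So r1 = 6, r2 = -4.
-n^2 + 2n + 24 = -(n - r1)(n - r2) = -(n - 6)(n + 4)


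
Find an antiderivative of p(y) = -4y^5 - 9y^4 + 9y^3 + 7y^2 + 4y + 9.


Reverse power rule on each term:
  ∫ -4y^5 dy = -(2/3)y^6
  ∫ -9y^4 dy = -(9/5)y^5
  ∫ 9y^3 dy = (9/4)y^4
  ∫ 7y^2 dy = (7/3)y^3
  ∫ 4y dy = 2y^2
  ∫ 9 dy = 9y
F(y) = -(2/3)y^6 - (9/5)y^5 + (9/4)y^4 + (7/3)y^3 + 2y^2 + 9y + C


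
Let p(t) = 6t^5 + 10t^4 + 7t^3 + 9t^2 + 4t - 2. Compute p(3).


Using direct substitution:
  6 * (3)^5 = 1458
  10 * (3)^4 = 810
  7 * (3)^3 = 189
  9 * (3)^2 = 81
  4 * (3)^1 = 12
  constant: -2
Sum = 1458 + 810 + 189 + 81 + 12 - 2 = 2548


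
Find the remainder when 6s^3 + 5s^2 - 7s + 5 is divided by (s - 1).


By the Remainder Theorem, the remainder equals p(1):
  6*(1)^3 = 6
  5*(1)^2 = 5
  -7*(1)^1 = -7
  constant: 5
Sum: 6 + 5 - 7 + 5 = 9


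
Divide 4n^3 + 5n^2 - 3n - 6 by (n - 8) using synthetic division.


Synthetic division with c = 8. Coefficients: 4, 5, -3, -6
Bring down 4.
  4 * 8 = 32; 32 + 5 = 37
  37 * 8 = 296; 296 - 3 = 293
  293 * 8 = 2344; 2344 - 6 = 2338
Quotient: 4n^2 + 37n + 293, Remainder: 2338


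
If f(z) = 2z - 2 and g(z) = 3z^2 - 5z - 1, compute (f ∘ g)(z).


Substitute g(z) into f:
f(g(z)) = 2*(3z^2 - 5z - 1) + (-2)
Expand and combine: 6z^2 - 10z - 4


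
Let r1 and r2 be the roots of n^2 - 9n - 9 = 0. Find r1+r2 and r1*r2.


For an^2+bn+c=0: sum = -b/a, product = c/a.
a=1, b=-9, c=-9
Sum = -(-9)/1 = 9
Product = (-9)/1 = -9


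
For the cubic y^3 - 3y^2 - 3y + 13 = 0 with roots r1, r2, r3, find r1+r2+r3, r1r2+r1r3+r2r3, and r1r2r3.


Monic cubic y^3+by^2+cy+d=0: sum=-b, pairwise sum=c, product=-d.
b=-3, c=-3, d=13
r1+r2+r3 = 3
r1r2+r1r3+r2r3 = -3
r1r2r3 = -13


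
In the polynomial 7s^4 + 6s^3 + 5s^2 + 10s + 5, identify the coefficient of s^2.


Read off the coefficient of s^2: 5


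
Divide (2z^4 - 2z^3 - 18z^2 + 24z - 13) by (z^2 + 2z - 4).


(2z^4 - 2z^3 - 18z^2 + 24z - 13) / (z^2 + 2z - 4)
Step 1: 2z^2 * (z^2 + 2z - 4) = 2z^4 + 4z^3 - 8z^2; subtract.
Step 2: -6z * (z^2 + 2z - 4) = -6z^3 - 12z^2 + 24z; subtract.
Step 3: 2 * (z^2 + 2z - 4) = 2z^2 + 4z - 8; subtract.
Quotient: 2z^2 - 6z + 2, Remainder: -4z - 5


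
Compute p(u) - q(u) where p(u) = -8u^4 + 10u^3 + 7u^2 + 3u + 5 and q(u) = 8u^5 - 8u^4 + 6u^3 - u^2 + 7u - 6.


Distribute the minus sign:
  (-8u^4 + 10u^3 + 7u^2 + 3u + 5)
- (8u^5 - 8u^4 + 6u^3 - u^2 + 7u - 6)
Negate second polynomial: -8u^5 + 8u^4 - 6u^3 + u^2 - 7u + 6
Add: -8u^5 + 4u^3 + 8u^2 - 4u + 11


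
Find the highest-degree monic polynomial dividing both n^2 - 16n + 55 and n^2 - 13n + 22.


Factor each:
  n^2 - 16n + 55 = (n - 11)(n - 5)
  n^2 - 13n + 22 = (n - 11)(n - 2)
Common monic factor: n - 11


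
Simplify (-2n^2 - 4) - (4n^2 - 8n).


Distribute the minus sign:
  (-2n^2 - 4)
- (4n^2 - 8n)
Negate second polynomial: -4n^2 + 8n
Add: -6n^2 + 8n - 4


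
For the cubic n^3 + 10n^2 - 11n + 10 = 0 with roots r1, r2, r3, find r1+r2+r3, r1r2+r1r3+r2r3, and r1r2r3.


Monic cubic n^3+bn^2+cn+d=0: sum=-b, pairwise sum=c, product=-d.
b=10, c=-11, d=10
r1+r2+r3 = -10
r1r2+r1r3+r2r3 = -11
r1r2r3 = -10


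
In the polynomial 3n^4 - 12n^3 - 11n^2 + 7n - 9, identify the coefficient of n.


Read off the coefficient of n: 7


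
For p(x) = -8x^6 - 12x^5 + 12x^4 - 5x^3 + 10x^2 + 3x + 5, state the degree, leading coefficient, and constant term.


Highest power of x is 6, with coefficient -8. Constant term is 5.
Degree = 6, leading coefficient = -8, constant term = 5


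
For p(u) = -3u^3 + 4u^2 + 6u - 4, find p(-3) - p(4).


p(-3) = 95
p(4) = -108
p(-3) - p(4) = 95 + 108 = 203


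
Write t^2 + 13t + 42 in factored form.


Roots satisfy r1 + r2 = -b/a = -13 and r1*r2 = c/a = 42.
So r1 = -6, r2 = -7.
t^2 + 13t + 42 = (t - r1)(t - r2) = (t + 6)(t + 7)


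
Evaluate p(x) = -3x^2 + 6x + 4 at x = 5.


Using direct substitution:
  -3 * (5)^2 = -75
  6 * (5)^1 = 30
  constant: 4
Sum = -75 + 30 + 4 = -41


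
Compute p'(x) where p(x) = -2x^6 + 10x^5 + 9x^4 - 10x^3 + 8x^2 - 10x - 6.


Apply the power rule term by term:
  d/dx(-2x^6) = -12x^5
  d/dx(10x^5) = 50x^4
  d/dx(9x^4) = 36x^3
  d/dx(-10x^3) = -30x^2
  d/dx(8x^2) = 16x
  d/dx(-10x) = -10
  d/dx(-6) = 0
p'(x) = -12x^5 + 50x^4 + 36x^3 - 30x^2 + 16x - 10


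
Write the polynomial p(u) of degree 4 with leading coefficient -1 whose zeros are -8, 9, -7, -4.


p(u) = -(u + 8)(u - 9)(u + 7)(u + 4)
Expand: -u^4 - 10u^3 + 55u^2 + 820u + 2016


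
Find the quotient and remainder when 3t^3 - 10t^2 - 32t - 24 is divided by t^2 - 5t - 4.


(3t^3 - 10t^2 - 32t - 24) / (t^2 - 5t - 4)
Step 1: 3t * (t^2 - 5t - 4) = 3t^3 - 15t^2 - 12t; subtract.
Step 2: 5 * (t^2 - 5t - 4) = 5t^2 - 25t - 20; subtract.
Quotient: 3t + 5, Remainder: 5t - 4


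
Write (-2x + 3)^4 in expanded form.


Expand (-2x + 3)^4 by repeated multiplication:
  (-2x + 3)^2 = 4x^2 - 12x + 9
  (-2x + 3)^3 = -8x^3 + 36x^2 - 54x + 27
= 16x^4 - 96x^3 + 216x^2 - 216x + 81


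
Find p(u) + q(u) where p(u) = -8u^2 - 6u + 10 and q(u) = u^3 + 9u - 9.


Align terms by degree and add:
  -8u^2 - 6u + 10
+ u^3 + 9u - 9
= u^3 - 8u^2 + 3u + 1


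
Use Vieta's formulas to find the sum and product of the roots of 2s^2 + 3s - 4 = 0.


For as^2+bs+c=0: sum = -b/a, product = c/a.
a=2, b=3, c=-4
Sum = -(3)/2 = -3/2
Product = (-4)/2 = -2


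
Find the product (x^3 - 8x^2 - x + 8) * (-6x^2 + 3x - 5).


Distribute each term of the first polynomial:
  (x^3)(-6x^2 + 3x - 5) = -6x^5 + 3x^4 - 5x^3
  (-8x^2)(-6x^2 + 3x - 5) = 48x^4 - 24x^3 + 40x^2
  (-x)(-6x^2 + 3x - 5) = 6x^3 - 3x^2 + 5x
  (8)(-6x^2 + 3x - 5) = -48x^2 + 24x - 40
Sum: -6x^5 + 51x^4 - 23x^3 - 11x^2 + 29x - 40


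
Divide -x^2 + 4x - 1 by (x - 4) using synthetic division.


Synthetic division with c = 4. Coefficients: -1, 4, -1
Bring down -1.
  -1 * 4 = -4; -4 + 4 = 0
  0 * 4 = 0; 0 - 1 = -1
Quotient: -x, Remainder: -1


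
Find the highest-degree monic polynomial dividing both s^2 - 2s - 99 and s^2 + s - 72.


Factor each:
  s^2 - 2s - 99 = (s + 9)(s - 11)
  s^2 + s - 72 = (s + 9)(s - 8)
Common monic factor: s + 9


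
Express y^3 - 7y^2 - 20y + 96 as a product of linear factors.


Try integer roots (divisors of 96). y=3: p(3)=0.
Divide out (y - 3): quotient is y^2 - 4y - 32.
Factor the quadratic: (y - 8)(y + 4)
Result: (y - 3)(y - 8)(y + 4)


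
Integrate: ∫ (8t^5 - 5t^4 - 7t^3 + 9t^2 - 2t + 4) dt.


Reverse power rule on each term:
  ∫ 8t^5 dt = (4/3)t^6
  ∫ -5t^4 dt = -t^5
  ∫ -7t^3 dt = -(7/4)t^4
  ∫ 9t^2 dt = 3t^3
  ∫ -2t dt = -t^2
  ∫ 4 dt = 4t
F(t) = (4/3)t^6 - t^5 - (7/4)t^4 + 3t^3 - t^2 + 4t + C


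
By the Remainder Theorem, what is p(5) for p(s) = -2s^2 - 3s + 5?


By the Remainder Theorem, the remainder equals p(5):
  -2*(5)^2 = -50
  -3*(5)^1 = -15
  constant: 5
Sum: -50 - 15 + 5 = -60


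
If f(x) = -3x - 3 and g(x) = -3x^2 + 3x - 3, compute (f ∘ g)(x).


Substitute g(x) into f:
f(g(x)) = -3*(-3x^2 + 3x - 3) + (-3)
Expand and combine: 9x^2 - 9x + 6


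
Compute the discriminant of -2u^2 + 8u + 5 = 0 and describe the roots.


D = b^2 - 4ac = (8)^2 - 4(-2)(5) = 64 + 40 = 104
Since D > 0: two distinct irrational roots


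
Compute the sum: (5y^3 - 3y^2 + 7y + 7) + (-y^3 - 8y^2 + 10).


Align terms by degree and add:
  5y^3 - 3y^2 + 7y + 7
  -y^3 - 8y^2 + 10
= 4y^3 - 11y^2 + 7y + 17


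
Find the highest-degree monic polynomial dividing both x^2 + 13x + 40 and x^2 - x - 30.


Factor each:
  x^2 + 13x + 40 = (x + 5)(x + 8)
  x^2 - x - 30 = (x + 5)(x - 6)
Common monic factor: x + 5


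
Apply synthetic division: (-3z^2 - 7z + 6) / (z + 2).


Synthetic division with c = -2. Coefficients: -3, -7, 6
Bring down -3.
  -3 * -2 = 6; 6 - 7 = -1
  -1 * -2 = 2; 2 + 6 = 8
Quotient: -3z - 1, Remainder: 8


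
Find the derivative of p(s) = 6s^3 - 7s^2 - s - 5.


Apply the power rule term by term:
  d/ds(6s^3) = 18s^2
  d/ds(-7s^2) = -14s
  d/ds(-s) = -1
  d/ds(-5) = 0
p'(s) = 18s^2 - 14s - 1


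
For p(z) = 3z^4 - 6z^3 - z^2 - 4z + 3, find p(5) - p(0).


p(5) = 1083
p(0) = 3
p(5) - p(0) = 1083 - 3 = 1080


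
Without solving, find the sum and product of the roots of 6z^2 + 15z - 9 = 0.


For az^2+bz+c=0: sum = -b/a, product = c/a.
a=6, b=15, c=-9
Sum = -(15)/6 = -5/2
Product = (-9)/6 = -3/2


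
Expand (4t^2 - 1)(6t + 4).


Distribute each term of the first polynomial:
  (4t^2)(6t + 4) = 24t^3 + 16t^2
  (-1)(6t + 4) = -6t - 4
Sum: 24t^3 + 16t^2 - 6t - 4


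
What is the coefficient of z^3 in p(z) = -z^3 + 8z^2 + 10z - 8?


Read off the coefficient of z^3: -1


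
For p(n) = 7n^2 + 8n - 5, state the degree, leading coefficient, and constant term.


Highest power of n is 2, with coefficient 7. Constant term is -5.
Degree = 2, leading coefficient = 7, constant term = -5


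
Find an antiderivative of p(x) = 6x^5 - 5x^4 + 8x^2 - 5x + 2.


Reverse power rule on each term:
  ∫ 6x^5 dx = x^6
  ∫ -5x^4 dx = -x^5
  ∫ 8x^2 dx = (8/3)x^3
  ∫ -5x dx = -(5/2)x^2
  ∫ 2 dx = 2x
F(x) = x^6 - x^5 + (8/3)x^3 - (5/2)x^2 + 2x + C


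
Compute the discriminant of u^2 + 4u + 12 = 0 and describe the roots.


D = b^2 - 4ac = (4)^2 - 4(1)(12) = 16 - 48 = -32
Since D < 0: two complex conjugate roots (no real roots)


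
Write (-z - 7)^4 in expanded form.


Expand (-z - 7)^4 by repeated multiplication:
  (-z - 7)^2 = z^2 + 14z + 49
  (-z - 7)^3 = -z^3 - 21z^2 - 147z - 343
= z^4 + 28z^3 + 294z^2 + 1372z + 2401


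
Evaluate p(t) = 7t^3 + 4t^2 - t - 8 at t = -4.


Using direct substitution:
  7 * (-4)^3 = -448
  4 * (-4)^2 = 64
  -1 * (-4)^1 = 4
  constant: -8
Sum = -448 + 64 + 4 - 8 = -388


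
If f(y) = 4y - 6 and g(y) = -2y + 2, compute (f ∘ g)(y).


Substitute g(y) into f:
f(g(y)) = 4*(-2y + 2) + (-6)
Expand and combine: -8y + 2


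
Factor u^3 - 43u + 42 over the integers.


Try integer roots (divisors of 42). u=-7: p(-7)=0.
Divide out (u + 7): quotient is u^2 - 7u + 6.
Factor the quadratic: (u - 6)(u - 1)
Result: (u + 7)(u - 6)(u - 1)


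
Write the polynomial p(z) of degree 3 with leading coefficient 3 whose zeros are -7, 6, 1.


p(z) = 3(z + 7)(z - 6)(z - 1)
Expand: 3z^3 - 129z + 126


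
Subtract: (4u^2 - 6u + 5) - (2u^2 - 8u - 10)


Distribute the minus sign:
  (4u^2 - 6u + 5)
- (2u^2 - 8u - 10)
Negate second polynomial: -2u^2 + 8u + 10
Add: 2u^2 + 2u + 15


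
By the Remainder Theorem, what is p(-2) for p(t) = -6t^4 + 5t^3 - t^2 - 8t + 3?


By the Remainder Theorem, the remainder equals p(-2):
  -6*(-2)^4 = -96
  5*(-2)^3 = -40
  -1*(-2)^2 = -4
  -8*(-2)^1 = 16
  constant: 3
Sum: -96 - 40 - 4 + 16 + 3 = -121


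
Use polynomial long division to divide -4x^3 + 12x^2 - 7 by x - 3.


(-4x^3 + 12x^2 - 7) / (x - 3)
Step 1: -4x^2 * (x - 3) = -4x^3 + 12x^2; subtract.
Step 2: 0 * (x - 3) = 0; subtract.
Step 3: 0 * (x - 3) = 0; subtract.
Quotient: -4x^2, Remainder: -7


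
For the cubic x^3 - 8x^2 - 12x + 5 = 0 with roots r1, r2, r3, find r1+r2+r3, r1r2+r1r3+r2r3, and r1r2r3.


Monic cubic x^3+bx^2+cx+d=0: sum=-b, pairwise sum=c, product=-d.
b=-8, c=-12, d=5
r1+r2+r3 = 8
r1r2+r1r3+r2r3 = -12
r1r2r3 = -5


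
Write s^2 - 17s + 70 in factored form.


Roots satisfy r1 + r2 = -b/a = 17 and r1*r2 = c/a = 70.
So r1 = 7, r2 = 10.
s^2 - 17s + 70 = (s - r1)(s - r2) = (s - 7)(s - 10)


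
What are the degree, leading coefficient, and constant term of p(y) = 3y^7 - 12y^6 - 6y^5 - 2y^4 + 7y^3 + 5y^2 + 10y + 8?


Highest power of y is 7, with coefficient 3. Constant term is 8.
Degree = 7, leading coefficient = 3, constant term = 8


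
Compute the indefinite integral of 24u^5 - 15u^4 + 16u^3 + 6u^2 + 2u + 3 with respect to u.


Reverse power rule on each term:
  ∫ 24u^5 du = 4u^6
  ∫ -15u^4 du = -3u^5
  ∫ 16u^3 du = 4u^4
  ∫ 6u^2 du = 2u^3
  ∫ 2u du = u^2
  ∫ 3 du = 3u
F(u) = 4u^6 - 3u^5 + 4u^4 + 2u^3 + u^2 + 3u + C


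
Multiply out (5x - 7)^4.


Expand (5x - 7)^4 by repeated multiplication:
  (5x - 7)^2 = 25x^2 - 70x + 49
  (5x - 7)^3 = 125x^3 - 525x^2 + 735x - 343
= 625x^4 - 3500x^3 + 7350x^2 - 6860x + 2401


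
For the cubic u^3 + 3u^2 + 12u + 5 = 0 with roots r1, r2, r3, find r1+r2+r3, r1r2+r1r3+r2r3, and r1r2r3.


Monic cubic u^3+bu^2+cu+d=0: sum=-b, pairwise sum=c, product=-d.
b=3, c=12, d=5
r1+r2+r3 = -3
r1r2+r1r3+r2r3 = 12
r1r2r3 = -5


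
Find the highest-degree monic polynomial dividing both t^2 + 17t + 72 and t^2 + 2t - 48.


Factor each:
  t^2 + 17t + 72 = (t + 8)(t + 9)
  t^2 + 2t - 48 = (t + 8)(t - 6)
Common monic factor: t + 8


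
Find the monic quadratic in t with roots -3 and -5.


p(t) = (t + 3)(t + 5)
Expand: t^2 + 8t + 15


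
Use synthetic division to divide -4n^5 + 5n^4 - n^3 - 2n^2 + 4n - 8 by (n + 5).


Synthetic division with c = -5. Coefficients: -4, 5, -1, -2, 4, -8
Bring down -4.
  -4 * -5 = 20; 20 + 5 = 25
  25 * -5 = -125; -125 - 1 = -126
  -126 * -5 = 630; 630 - 2 = 628
  628 * -5 = -3140; -3140 + 4 = -3136
  -3136 * -5 = 15680; 15680 - 8 = 15672
Quotient: -4n^4 + 25n^3 - 126n^2 + 628n - 3136, Remainder: 15672


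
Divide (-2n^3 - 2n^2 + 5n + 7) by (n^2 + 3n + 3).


(-2n^3 - 2n^2 + 5n + 7) / (n^2 + 3n + 3)
Step 1: -2n * (n^2 + 3n + 3) = -2n^3 - 6n^2 - 6n; subtract.
Step 2: 4 * (n^2 + 3n + 3) = 4n^2 + 12n + 12; subtract.
Quotient: -2n + 4, Remainder: -n - 5


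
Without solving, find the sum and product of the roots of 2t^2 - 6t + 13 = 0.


For at^2+bt+c=0: sum = -b/a, product = c/a.
a=2, b=-6, c=13
Sum = -(-6)/2 = 3
Product = (13)/2 = 13/2


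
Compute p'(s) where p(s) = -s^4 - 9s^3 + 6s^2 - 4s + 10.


Apply the power rule term by term:
  d/ds(-s^4) = -4s^3
  d/ds(-9s^3) = -27s^2
  d/ds(6s^2) = 12s
  d/ds(-4s) = -4
  d/ds(10) = 0
p'(s) = -4s^3 - 27s^2 + 12s - 4


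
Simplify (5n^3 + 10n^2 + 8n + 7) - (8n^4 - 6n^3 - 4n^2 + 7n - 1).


Distribute the minus sign:
  (5n^3 + 10n^2 + 8n + 7)
- (8n^4 - 6n^3 - 4n^2 + 7n - 1)
Negate second polynomial: -8n^4 + 6n^3 + 4n^2 - 7n + 1
Add: -8n^4 + 11n^3 + 14n^2 + n + 8


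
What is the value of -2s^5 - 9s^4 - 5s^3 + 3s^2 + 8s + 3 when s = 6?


Using direct substitution:
  -2 * (6)^5 = -15552
  -9 * (6)^4 = -11664
  -5 * (6)^3 = -1080
  3 * (6)^2 = 108
  8 * (6)^1 = 48
  constant: 3
Sum = -15552 - 11664 - 1080 + 108 + 48 + 3 = -28137


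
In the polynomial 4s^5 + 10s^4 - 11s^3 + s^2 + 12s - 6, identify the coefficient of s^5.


Read off the coefficient of s^5: 4


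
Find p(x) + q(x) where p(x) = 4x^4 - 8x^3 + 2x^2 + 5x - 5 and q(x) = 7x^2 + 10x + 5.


Align terms by degree and add:
  4x^4 - 8x^3 + 2x^2 + 5x - 5
+ 7x^2 + 10x + 5
= 4x^4 - 8x^3 + 9x^2 + 15x


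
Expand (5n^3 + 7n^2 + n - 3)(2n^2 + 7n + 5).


Distribute each term of the first polynomial:
  (5n^3)(2n^2 + 7n + 5) = 10n^5 + 35n^4 + 25n^3
  (7n^2)(2n^2 + 7n + 5) = 14n^4 + 49n^3 + 35n^2
  (n)(2n^2 + 7n + 5) = 2n^3 + 7n^2 + 5n
  (-3)(2n^2 + 7n + 5) = -6n^2 - 21n - 15
Sum: 10n^5 + 49n^4 + 76n^3 + 36n^2 - 16n - 15
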